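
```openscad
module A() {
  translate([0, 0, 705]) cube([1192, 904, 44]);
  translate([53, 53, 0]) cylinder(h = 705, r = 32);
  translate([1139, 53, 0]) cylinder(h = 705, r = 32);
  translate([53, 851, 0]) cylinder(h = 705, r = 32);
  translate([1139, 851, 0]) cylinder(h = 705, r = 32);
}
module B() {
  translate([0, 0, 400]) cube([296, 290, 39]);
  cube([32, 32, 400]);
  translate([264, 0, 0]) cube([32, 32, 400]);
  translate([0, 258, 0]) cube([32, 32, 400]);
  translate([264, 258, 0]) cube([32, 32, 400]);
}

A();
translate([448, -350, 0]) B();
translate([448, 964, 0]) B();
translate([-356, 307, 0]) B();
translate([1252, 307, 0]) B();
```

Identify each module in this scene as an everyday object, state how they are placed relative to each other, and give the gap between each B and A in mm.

Each stool's nearest face is 60 mm from the table's bounding box.

A is a table. B is a stool. Four stools sit around the table at the −y, +y, −x, +x sides. The gap between each stool and the table is 60 mm.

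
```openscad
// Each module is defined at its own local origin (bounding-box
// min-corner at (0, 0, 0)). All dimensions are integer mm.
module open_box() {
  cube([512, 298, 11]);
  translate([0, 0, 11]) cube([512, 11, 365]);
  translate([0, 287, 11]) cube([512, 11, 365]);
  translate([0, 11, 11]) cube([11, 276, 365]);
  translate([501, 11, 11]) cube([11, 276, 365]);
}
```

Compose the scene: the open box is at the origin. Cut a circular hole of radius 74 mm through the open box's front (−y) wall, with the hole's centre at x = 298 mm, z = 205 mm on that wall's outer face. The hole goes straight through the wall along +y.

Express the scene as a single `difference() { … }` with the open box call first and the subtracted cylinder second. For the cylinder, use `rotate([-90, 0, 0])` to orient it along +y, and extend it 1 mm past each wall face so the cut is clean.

difference() {
  open_box();
  translate([298, -1, 205]) rotate([-90, 0, 0]) cylinder(h = 13, r = 74);
}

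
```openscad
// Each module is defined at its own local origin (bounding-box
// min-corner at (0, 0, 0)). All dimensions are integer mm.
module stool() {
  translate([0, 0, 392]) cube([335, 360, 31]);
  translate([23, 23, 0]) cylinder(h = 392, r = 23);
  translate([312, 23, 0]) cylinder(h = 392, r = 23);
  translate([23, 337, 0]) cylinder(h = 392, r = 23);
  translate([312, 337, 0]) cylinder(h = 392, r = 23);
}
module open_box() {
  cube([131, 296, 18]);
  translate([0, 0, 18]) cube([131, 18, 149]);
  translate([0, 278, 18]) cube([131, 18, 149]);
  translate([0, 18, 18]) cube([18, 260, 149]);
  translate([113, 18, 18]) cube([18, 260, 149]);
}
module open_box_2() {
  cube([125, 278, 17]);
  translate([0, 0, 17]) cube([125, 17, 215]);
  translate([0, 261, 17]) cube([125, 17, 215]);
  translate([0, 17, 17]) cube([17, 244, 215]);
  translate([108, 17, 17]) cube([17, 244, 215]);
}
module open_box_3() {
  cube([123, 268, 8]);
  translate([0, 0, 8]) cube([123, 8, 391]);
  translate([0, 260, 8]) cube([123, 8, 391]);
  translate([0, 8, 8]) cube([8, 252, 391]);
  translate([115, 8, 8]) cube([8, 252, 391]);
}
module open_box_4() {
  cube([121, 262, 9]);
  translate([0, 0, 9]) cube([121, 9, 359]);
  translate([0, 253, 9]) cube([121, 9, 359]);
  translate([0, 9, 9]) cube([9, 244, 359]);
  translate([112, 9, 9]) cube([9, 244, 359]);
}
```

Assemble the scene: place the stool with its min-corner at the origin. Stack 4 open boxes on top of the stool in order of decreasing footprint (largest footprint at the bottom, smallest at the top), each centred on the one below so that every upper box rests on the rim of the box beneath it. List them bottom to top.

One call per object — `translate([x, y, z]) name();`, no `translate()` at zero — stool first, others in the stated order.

stool();
translate([102, 32, 423]) open_box();
translate([105, 41, 590]) open_box_2();
translate([106, 46, 822]) open_box_3();
translate([107, 49, 1221]) open_box_4();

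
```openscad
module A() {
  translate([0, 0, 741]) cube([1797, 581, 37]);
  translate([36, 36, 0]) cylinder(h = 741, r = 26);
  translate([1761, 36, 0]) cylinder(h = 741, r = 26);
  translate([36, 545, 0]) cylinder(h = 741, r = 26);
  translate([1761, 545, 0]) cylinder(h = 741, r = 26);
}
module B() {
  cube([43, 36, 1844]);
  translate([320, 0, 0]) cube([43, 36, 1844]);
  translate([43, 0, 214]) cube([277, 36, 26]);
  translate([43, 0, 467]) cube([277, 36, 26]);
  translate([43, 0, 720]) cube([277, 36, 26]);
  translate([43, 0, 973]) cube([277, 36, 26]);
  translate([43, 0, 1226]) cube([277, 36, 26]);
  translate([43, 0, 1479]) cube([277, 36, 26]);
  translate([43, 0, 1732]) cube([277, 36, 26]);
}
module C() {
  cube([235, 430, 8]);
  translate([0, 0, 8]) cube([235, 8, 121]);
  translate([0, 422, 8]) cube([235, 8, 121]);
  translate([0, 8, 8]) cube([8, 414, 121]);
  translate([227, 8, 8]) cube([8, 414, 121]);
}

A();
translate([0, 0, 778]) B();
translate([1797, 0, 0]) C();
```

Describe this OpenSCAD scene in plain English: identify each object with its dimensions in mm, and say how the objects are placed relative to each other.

A is a table: top 1797 mm (x) × 581 mm (y), 37 mm thick, upper face at z = 778 mm, on four round legs of 52 mm diameter, each leg's bounding box inset 10 mm from the nearest pair of top edges, running from z = 0 to the bottom of the top.

B is a straight ladder. Two 43×36 mm vertical rails, 1844 mm tall, stand 363 mm apart (outside-to-outside) with their front faces coplanar on the −y side. 7 rungs, each 36 mm deep and 26 mm tall, span between the inner faces of the rails, front faces flush with the rails. The lowest rung's underside is at z = 214 mm and rungs are spaced 253 mm apart (underside to underside).

C is an open storage box with external size 235×430×129 mm and wall thickness 8 mm (the base is also 8 mm thick). The base covers the whole footprint; the four walls stand on the base, with the y-facing walls full-width and the x-facing walls fitting between their inner faces.

The ladder is on top of the table. The open box is against the table's +x side, with their −y faces flush.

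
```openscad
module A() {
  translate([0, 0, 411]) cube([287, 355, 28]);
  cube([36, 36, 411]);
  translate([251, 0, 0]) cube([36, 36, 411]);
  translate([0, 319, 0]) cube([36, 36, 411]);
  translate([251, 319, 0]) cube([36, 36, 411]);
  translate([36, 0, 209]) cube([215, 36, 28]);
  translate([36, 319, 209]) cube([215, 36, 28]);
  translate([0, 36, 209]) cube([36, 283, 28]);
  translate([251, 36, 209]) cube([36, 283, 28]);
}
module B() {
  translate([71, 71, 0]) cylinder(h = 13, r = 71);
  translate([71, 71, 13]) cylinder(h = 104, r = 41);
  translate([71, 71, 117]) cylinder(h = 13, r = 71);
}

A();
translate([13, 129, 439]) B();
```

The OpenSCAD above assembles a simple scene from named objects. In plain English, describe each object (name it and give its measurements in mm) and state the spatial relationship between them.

A is a simple wooden stool: a rectangular seat 287 mm (x) by 355 mm (y), 28 mm thick, top face at z = 439 mm, on four square legs, each 36×36 mm in cross-section. The legs rest on z = 0, each flush with a corner of the seat. Four stretchers, 36 mm wide and 28 mm tall, connect adjacent legs with their undersides at z = 209 mm, each running between the inner faces of the legs it joins and aligned with the legs' outer faces on the other axis.

B is a spool: two coaxial disc flanges of radius 71 mm and thickness 13 mm, joined by a core cylinder of radius 41 mm and height 104 mm. The lower flange rests on z = 0 and the three cylinders share a vertical axis.

The spool is on top of the stool.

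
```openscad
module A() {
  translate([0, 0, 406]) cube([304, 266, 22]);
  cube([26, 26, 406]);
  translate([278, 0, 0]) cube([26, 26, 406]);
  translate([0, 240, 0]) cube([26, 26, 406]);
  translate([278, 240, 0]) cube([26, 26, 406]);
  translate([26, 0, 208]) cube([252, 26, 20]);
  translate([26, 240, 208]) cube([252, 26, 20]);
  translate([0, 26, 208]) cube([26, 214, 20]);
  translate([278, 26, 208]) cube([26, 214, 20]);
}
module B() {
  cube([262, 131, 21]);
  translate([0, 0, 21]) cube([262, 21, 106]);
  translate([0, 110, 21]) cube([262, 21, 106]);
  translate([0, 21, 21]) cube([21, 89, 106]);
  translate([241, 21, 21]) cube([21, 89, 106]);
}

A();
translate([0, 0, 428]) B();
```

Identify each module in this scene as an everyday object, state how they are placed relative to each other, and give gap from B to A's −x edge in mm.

A is a stool. B is an open box. The open box is on top of the stool. The gap from the open box to the stool's −x edge is 0 mm.

The open box's min-x is at 0; the stool's min-x is 0; gap = 0 mm.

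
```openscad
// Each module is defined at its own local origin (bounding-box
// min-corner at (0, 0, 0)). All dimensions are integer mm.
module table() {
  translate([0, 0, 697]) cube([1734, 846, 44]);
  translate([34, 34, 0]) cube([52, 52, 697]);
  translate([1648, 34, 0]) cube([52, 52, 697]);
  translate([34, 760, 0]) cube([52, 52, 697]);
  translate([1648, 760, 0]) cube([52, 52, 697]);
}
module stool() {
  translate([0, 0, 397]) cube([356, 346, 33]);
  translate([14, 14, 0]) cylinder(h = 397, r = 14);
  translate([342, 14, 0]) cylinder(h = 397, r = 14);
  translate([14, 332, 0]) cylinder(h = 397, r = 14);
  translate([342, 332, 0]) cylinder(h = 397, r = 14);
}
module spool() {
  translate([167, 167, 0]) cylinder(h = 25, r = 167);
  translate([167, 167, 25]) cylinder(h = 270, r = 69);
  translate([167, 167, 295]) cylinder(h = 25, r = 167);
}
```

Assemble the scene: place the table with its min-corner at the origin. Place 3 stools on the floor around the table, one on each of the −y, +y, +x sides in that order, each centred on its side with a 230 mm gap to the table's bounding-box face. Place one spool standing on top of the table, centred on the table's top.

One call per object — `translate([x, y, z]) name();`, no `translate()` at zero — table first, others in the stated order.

table();
translate([689, -576, 0]) stool();
translate([689, 1076, 0]) stool();
translate([1964, 250, 0]) stool();
translate([700, 256, 741]) spool();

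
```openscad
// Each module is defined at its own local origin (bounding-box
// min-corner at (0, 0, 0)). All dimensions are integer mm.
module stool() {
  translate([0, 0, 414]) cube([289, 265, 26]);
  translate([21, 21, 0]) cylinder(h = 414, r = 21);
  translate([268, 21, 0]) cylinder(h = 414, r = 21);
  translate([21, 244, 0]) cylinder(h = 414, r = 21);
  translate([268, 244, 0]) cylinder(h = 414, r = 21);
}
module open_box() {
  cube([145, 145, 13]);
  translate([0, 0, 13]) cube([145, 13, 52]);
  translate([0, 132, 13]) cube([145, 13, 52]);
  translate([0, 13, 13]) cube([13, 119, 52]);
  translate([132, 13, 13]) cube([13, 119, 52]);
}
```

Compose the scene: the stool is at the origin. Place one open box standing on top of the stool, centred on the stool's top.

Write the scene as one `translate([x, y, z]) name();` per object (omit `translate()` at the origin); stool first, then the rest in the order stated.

stool();
translate([72, 60, 440]) open_box();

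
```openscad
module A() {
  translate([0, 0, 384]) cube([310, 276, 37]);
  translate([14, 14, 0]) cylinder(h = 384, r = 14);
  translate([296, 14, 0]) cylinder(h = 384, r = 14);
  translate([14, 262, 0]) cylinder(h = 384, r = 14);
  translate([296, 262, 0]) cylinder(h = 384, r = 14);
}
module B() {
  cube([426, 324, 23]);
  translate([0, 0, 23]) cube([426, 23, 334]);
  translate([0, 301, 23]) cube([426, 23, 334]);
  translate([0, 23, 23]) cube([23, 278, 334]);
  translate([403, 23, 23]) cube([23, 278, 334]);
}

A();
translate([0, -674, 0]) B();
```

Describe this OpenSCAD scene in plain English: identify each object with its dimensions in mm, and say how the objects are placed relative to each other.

A is a four-legged stool. The seat is 310×276 mm, 37 mm thick, top at z = 421 mm. It stands on four round legs, each 28 mm in diameter, from z = 0 to the seat underside, each leg's axis is inset half a diameter from the nearest pair of seat edges (so the leg's bounding box is flush with the corner).

B is an open-topped rectangular box: outside dimensions 426×324×357 mm, with a uniform wall and base thickness of 23 mm. The base is a full 426×324 slab on the floor; four walls sit on top of the base. The front and back walls (the −y and +y sides) span the full width; the two side walls fit between them.

The open box is on the floor beside the stool on its −y side.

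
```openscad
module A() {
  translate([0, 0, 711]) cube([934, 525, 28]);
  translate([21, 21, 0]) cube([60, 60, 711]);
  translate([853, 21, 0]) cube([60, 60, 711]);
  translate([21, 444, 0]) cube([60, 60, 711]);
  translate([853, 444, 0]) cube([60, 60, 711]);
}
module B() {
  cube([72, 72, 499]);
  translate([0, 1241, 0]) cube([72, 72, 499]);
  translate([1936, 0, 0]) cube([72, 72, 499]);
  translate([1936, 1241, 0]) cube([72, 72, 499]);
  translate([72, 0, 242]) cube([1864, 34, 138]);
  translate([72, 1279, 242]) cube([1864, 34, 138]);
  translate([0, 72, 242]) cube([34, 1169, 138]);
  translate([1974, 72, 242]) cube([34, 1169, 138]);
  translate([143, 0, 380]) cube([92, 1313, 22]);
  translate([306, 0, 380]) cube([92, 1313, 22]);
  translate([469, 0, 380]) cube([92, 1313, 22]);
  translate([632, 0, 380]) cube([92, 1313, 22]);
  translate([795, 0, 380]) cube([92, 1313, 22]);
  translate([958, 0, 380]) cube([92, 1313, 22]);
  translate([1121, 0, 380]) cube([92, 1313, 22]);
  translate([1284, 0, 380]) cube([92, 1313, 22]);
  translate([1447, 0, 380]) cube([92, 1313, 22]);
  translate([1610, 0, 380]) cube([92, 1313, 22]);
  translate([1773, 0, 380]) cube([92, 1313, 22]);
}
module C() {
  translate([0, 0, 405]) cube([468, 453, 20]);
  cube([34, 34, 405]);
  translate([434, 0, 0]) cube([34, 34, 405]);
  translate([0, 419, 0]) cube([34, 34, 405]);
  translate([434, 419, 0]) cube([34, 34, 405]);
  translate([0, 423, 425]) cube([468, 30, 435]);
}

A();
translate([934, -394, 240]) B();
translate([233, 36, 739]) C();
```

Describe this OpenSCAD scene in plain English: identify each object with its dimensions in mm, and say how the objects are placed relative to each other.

A is a table with a 934×525 mm rectangular top, 28 mm thick, top surface at z = 739 mm, supported by four 60×60 mm square legs, each inset 21 mm from the nearest pair of top edges, running from the floor.

B is a bed frame 2008 mm long (x) by 1313 mm wide (y). Four 72×72 mm corner posts, 499 mm tall, at the corners of the footprint. Four rails of 34 mm thickness and 138 mm height run between adjacent posts with their undersides at z = 242 mm, their outer faces flush with the outside of the frame (the two x-running rails run between the posts' inner faces; the two y-running rails run between the posts' inner faces). 11 slats, each 92 mm wide (x) and 22 mm thick, lie across the top of the two x-running rails, running the full 1313 mm width of the frame in y; the slats are evenly spaced along x between the inner faces of the end posts with equal gaps (rounded down to the nearest mm) at the −x end and between each pair — any rounding remainder accumulates at the +x end.

C is a chair: 468×453 mm seat, 20 mm thick, top at z = 425 mm, on four 34 mm square corner legs flush with the seat edges. A 30 mm thick backrest slab spans the full seat width, extending 435 mm above the seat top, its back face flush with the seat's +y edge.

The bed frame is beside the table with their tops flush at z = 739. The chair is on top of the table, centred.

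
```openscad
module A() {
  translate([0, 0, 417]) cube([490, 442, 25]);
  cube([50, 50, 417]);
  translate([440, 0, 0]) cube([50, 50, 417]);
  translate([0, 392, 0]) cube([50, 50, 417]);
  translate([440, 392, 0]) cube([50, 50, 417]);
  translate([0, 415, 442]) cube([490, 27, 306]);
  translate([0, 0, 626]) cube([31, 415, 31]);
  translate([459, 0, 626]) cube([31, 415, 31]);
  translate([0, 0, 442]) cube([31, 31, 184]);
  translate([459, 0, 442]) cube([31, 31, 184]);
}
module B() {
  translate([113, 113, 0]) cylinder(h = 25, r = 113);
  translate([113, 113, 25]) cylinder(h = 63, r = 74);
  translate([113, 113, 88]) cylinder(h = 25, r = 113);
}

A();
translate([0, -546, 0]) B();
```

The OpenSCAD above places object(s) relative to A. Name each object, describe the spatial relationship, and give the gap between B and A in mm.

The spool's nearest face is 320 mm from the chair's −y face.

A is a chair. B is a spool. The spool is on the floor beside the chair on its −y side. The gap between the spool and the chair is 320 mm.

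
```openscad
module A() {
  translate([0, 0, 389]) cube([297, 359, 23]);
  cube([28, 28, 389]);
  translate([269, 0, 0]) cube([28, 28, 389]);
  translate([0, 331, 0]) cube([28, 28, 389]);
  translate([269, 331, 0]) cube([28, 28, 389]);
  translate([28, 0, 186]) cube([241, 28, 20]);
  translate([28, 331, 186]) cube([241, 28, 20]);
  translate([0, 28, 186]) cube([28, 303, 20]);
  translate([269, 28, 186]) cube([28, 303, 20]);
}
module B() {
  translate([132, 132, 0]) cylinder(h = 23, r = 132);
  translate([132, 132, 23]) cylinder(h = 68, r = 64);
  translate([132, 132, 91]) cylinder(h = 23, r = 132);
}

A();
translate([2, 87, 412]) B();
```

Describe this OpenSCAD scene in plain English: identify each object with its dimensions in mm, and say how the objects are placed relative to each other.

A is a four-legged stool. The seat is a 297×359×23 mm slab whose top surface is at z = 412 mm; four square legs, each 28×28 mm in cross-section, run from the floor (z = 0) to the underside of the seat, each flush with a corner of the seat. Four stretchers, 28 mm wide and 20 mm tall, connect adjacent legs with their undersides at z = 186 mm, each running between the inner faces of the legs it joins and aligned with the legs' outer faces on the other axis.

B is a spool: two coaxial disc flanges of radius 132 mm and thickness 23 mm, joined by a core cylinder of radius 64 mm and height 68 mm. The lower flange rests on z = 0 and the three cylinders share a vertical axis.

The spool is on top of the stool.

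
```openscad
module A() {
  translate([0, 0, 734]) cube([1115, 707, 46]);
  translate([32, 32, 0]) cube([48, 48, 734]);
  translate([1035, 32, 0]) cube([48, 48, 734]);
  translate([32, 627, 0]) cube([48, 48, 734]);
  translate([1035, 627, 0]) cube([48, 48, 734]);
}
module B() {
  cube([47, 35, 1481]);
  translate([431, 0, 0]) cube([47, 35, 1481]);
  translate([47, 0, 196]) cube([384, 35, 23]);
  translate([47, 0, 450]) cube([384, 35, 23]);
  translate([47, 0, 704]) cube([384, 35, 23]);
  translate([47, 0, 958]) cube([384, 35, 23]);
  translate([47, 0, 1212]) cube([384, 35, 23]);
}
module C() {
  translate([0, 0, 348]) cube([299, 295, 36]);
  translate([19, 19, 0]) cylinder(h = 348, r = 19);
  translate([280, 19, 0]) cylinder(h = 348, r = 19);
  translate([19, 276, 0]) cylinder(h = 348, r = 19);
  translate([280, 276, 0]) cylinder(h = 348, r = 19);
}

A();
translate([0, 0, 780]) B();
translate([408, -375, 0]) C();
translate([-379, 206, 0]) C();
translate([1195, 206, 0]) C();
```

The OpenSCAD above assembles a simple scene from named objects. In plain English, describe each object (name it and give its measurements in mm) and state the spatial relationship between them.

A is a table: top 1115 mm (x) × 707 mm (y), 46 mm thick, upper face at z = 780 mm, on four 48×48 mm square legs, each inset 32 mm from the nearest pair of top edges, running from z = 0 to the bottom of the top.

B is a wooden ladder with two side rails of 47×35 mm section and 1481 mm height, set 478 mm apart overall. Between them run 5 rectangular rungs (35 mm deep, 23 mm thick), front faces flush with the rails' −y face. The bottom of the first rung is 196 mm above the floor and each subsequent rung is 254 mm higher than the one below.

C is a four-legged stool. The seat is 299×295 mm, 36 mm thick, top at z = 384 mm. It stands on four round legs, each 38 mm in diameter, from z = 0 to the seat underside, each leg's axis is inset half a diameter from the nearest pair of seat edges (so the leg's bounding box is flush with the corner).

The ladder is on top of the table. Three stools sit around the table at the −y, −x, +x sides.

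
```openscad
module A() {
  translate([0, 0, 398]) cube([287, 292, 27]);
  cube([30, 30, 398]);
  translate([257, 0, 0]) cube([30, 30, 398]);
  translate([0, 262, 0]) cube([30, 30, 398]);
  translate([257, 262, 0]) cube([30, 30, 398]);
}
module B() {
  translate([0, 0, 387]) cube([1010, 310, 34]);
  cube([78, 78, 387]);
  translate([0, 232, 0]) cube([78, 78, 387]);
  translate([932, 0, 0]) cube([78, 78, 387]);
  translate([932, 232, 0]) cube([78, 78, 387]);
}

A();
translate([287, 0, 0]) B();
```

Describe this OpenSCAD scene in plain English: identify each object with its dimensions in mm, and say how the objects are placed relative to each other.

A is a four-legged stool. The seat is a 287×292×27 mm slab whose top surface is at z = 425 mm; four square legs, each 30×30 mm in cross-section, run from the floor (z = 0) to the underside of the seat, each flush with a corner of the seat.

B is a long wooden bench with a 1010 mm (x) × 310 mm (y) seat, 34 mm thick, its top surface 421 mm above the floor. Four 78 mm square legs at the seat corners, flush with the edges, run from z = 0 to the seat underside.

The bench is against the stool's +x side, with their −y faces flush.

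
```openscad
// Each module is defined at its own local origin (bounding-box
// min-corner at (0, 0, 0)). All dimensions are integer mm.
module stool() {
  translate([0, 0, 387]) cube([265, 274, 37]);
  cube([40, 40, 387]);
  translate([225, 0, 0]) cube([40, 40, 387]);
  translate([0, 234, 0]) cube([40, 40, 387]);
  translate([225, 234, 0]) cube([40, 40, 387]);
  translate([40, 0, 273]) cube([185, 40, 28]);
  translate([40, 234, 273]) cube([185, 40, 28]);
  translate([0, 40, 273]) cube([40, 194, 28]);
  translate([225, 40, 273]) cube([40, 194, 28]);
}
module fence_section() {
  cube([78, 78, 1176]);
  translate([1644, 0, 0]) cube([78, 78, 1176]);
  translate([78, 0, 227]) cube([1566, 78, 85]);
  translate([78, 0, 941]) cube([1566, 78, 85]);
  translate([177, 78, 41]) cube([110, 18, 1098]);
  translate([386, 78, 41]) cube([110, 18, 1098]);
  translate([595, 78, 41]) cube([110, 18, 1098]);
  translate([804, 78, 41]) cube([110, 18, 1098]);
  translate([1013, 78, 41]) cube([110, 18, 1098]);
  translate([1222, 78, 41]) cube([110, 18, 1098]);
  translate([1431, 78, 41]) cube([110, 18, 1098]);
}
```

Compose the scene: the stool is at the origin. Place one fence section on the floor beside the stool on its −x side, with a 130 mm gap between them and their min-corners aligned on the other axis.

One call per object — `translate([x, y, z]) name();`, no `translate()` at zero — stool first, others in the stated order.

stool();
translate([-1852, 0, 0]) fence_section();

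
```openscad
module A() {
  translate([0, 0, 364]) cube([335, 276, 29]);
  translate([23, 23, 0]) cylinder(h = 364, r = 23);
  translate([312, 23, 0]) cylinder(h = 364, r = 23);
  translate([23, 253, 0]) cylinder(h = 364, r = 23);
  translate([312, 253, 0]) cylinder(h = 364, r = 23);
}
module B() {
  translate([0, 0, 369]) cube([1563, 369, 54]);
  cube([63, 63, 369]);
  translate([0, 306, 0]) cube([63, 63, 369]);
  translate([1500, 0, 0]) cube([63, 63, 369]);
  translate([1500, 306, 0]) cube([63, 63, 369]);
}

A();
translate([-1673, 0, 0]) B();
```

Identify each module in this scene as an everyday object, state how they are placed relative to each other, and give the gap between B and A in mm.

A is a stool. B is a bench. The bench is on the floor beside the stool on its −x side. The gap between the bench and the stool is 110 mm.

The bench's nearest face is 110 mm from the stool's −x face.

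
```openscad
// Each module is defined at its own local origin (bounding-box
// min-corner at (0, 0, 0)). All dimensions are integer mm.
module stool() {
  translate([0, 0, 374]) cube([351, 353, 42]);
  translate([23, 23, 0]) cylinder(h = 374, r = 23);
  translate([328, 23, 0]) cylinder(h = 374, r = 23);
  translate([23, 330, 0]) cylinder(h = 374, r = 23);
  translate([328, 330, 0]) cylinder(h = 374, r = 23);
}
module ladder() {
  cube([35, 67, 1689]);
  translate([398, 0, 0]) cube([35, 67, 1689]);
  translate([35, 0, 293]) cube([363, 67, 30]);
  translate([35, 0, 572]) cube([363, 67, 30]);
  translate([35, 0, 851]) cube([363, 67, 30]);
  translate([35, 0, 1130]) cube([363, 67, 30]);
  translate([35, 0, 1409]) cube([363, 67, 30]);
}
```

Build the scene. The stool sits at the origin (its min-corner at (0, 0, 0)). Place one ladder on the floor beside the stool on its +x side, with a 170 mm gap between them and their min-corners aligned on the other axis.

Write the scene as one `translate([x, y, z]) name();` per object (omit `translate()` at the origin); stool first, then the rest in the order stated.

stool();
translate([521, 0, 0]) ladder();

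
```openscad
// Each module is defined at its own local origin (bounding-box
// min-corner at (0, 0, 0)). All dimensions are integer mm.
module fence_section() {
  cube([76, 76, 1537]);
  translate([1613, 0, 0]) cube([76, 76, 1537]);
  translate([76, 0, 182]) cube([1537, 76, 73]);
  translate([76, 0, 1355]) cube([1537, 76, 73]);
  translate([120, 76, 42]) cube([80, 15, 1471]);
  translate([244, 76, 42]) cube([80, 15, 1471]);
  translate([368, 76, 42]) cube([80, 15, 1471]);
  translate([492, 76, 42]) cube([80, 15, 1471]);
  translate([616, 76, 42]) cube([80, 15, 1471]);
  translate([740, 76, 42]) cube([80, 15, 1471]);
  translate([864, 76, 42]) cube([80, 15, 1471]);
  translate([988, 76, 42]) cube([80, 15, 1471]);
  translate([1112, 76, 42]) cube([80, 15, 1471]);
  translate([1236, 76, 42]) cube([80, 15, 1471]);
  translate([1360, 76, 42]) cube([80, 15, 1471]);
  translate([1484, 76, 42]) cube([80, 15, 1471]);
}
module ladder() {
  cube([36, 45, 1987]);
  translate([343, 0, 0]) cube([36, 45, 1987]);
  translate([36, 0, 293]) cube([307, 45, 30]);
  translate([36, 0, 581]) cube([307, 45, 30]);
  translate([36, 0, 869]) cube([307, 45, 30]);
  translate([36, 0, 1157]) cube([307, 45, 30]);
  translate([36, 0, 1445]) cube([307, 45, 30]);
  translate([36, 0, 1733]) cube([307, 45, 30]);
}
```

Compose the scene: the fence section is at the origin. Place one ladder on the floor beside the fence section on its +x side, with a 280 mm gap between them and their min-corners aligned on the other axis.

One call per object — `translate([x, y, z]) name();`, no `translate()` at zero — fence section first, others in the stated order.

fence_section();
translate([1969, 0, 0]) ladder();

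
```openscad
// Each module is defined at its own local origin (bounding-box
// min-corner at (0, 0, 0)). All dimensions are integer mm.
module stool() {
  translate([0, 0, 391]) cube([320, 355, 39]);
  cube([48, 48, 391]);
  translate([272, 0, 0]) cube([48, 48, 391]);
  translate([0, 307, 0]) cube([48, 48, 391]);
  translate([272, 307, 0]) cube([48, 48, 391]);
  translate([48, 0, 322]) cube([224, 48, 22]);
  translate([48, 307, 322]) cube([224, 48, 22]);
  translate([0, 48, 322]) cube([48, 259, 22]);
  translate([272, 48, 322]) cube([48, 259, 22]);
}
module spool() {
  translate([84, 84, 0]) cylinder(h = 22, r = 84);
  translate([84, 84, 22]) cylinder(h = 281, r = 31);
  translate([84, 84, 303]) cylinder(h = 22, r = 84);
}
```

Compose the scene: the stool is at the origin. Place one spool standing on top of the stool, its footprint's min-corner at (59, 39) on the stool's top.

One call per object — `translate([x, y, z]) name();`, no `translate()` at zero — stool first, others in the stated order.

stool();
translate([59, 39, 430]) spool();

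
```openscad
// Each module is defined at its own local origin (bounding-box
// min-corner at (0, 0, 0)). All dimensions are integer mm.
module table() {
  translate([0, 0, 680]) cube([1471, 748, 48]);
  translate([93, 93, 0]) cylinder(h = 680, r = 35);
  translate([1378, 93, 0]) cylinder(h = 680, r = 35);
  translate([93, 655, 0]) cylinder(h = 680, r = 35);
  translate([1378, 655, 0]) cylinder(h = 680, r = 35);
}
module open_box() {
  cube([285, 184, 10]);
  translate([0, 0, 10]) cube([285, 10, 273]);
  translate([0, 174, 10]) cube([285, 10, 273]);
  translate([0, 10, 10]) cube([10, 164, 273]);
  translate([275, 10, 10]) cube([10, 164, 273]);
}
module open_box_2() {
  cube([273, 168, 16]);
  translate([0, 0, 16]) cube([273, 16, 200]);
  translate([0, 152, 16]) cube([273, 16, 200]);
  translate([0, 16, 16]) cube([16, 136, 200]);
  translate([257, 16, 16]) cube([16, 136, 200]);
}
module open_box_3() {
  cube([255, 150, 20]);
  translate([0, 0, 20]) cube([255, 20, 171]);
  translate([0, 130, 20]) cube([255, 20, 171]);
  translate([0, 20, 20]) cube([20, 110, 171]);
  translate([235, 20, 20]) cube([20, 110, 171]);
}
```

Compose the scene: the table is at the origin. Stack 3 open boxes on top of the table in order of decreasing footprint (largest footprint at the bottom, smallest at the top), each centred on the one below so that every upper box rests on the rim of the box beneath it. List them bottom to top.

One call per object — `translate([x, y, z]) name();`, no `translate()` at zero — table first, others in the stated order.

table();
translate([593, 282, 728]) open_box();
translate([599, 290, 1011]) open_box_2();
translate([608, 299, 1227]) open_box_3();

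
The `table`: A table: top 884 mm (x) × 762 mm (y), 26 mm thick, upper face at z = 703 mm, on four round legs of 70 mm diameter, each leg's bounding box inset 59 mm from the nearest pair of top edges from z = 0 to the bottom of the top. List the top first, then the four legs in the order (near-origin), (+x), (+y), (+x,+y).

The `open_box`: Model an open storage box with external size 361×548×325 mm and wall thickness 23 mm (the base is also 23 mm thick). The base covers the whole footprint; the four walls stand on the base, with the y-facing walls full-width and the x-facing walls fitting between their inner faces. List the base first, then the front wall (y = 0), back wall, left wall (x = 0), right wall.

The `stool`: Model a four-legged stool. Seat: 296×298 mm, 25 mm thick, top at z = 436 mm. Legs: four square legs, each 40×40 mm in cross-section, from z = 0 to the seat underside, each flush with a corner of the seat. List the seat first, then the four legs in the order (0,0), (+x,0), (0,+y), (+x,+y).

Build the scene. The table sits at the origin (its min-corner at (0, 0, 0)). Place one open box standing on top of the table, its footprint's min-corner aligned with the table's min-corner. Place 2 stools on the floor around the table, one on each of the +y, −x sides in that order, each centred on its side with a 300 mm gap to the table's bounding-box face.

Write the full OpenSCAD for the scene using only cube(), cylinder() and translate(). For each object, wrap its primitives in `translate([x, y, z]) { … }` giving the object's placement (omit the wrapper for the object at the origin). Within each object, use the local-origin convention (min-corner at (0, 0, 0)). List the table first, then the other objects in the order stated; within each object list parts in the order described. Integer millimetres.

translate([0, 0, 677]) cube([884, 762, 26]);
translate([94, 94, 0]) cylinder(h = 677, r = 35);
translate([790, 94, 0]) cylinder(h = 677, r = 35);
translate([94, 668, 0]) cylinder(h = 677, r = 35);
translate([790, 668, 0]) cylinder(h = 677, r = 35);
translate([0, 0, 703]) {
  cube([361, 548, 23]);
  translate([0, 0, 23]) cube([361, 23, 302]);
  translate([0, 525, 23]) cube([361, 23, 302]);
  translate([0, 23, 23]) cube([23, 502, 302]);
  translate([338, 23, 23]) cube([23, 502, 302]);
}
translate([294, 1062, 0]) {
  translate([0, 0, 411]) cube([296, 298, 25]);
  cube([40, 40, 411]);
  translate([256, 0, 0]) cube([40, 40, 411]);
  translate([0, 258, 0]) cube([40, 40, 411]);
  translate([256, 258, 0]) cube([40, 40, 411]);
}
translate([-596, 232, 0]) {
  translate([0, 0, 411]) cube([296, 298, 25]);
  cube([40, 40, 411]);
  translate([256, 0, 0]) cube([40, 40, 411]);
  translate([0, 258, 0]) cube([40, 40, 411]);
  translate([256, 258, 0]) cube([40, 40, 411]);
}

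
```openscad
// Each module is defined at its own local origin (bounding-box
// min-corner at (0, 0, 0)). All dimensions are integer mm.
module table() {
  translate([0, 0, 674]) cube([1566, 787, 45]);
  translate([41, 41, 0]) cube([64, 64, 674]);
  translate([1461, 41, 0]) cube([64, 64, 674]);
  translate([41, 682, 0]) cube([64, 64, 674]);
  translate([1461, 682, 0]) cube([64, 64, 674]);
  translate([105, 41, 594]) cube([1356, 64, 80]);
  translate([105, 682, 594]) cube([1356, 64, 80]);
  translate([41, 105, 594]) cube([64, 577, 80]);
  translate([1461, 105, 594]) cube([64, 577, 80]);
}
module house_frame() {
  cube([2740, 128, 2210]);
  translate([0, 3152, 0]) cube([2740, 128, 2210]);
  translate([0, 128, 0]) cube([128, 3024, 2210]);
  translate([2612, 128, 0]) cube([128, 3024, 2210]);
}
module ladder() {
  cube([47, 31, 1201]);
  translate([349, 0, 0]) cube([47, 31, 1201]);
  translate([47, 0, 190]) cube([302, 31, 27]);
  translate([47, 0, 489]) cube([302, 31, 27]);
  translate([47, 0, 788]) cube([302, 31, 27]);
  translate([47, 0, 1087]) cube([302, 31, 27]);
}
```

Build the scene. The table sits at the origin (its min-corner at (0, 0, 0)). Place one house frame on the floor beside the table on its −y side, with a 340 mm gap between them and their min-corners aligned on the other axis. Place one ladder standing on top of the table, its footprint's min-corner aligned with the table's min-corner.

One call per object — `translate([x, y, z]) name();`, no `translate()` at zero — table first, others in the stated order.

table();
translate([0, -3620, 0]) house_frame();
translate([0, 0, 719]) ladder();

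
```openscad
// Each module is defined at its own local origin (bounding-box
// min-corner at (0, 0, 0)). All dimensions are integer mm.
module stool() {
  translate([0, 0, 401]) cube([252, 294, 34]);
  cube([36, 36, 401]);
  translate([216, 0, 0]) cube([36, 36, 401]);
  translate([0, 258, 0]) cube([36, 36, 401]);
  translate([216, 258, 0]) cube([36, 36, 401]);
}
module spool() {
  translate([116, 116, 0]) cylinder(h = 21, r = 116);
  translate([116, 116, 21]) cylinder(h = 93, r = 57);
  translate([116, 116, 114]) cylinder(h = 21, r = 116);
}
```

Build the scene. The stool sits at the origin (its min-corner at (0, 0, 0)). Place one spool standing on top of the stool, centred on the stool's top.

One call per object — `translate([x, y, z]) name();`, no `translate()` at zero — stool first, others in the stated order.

stool();
translate([10, 31, 435]) spool();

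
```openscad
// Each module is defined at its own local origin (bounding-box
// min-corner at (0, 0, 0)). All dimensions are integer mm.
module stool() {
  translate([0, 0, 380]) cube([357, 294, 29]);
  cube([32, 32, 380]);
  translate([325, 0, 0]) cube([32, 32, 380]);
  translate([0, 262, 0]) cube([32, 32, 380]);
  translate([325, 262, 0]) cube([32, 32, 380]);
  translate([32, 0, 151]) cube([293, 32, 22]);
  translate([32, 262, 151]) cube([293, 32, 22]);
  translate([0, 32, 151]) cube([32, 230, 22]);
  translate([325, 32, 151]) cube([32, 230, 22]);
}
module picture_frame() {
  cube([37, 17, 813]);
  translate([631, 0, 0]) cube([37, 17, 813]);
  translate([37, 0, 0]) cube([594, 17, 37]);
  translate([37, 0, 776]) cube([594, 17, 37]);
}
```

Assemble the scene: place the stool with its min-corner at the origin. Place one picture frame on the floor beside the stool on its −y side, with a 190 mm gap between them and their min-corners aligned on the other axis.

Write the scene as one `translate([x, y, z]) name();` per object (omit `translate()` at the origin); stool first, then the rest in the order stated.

stool();
translate([0, -207, 0]) picture_frame();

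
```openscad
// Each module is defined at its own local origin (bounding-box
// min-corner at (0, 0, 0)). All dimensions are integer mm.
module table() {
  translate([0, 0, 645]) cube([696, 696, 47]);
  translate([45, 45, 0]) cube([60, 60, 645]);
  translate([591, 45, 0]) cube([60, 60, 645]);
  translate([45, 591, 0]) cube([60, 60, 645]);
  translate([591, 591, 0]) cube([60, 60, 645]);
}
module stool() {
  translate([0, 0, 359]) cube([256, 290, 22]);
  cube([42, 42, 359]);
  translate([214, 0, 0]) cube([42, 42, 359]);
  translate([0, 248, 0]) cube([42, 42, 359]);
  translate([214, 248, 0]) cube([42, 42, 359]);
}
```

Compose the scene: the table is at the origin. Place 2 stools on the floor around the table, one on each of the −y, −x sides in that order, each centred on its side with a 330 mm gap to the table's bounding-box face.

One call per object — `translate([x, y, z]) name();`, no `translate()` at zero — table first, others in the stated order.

table();
translate([220, -620, 0]) stool();
translate([-586, 203, 0]) stool();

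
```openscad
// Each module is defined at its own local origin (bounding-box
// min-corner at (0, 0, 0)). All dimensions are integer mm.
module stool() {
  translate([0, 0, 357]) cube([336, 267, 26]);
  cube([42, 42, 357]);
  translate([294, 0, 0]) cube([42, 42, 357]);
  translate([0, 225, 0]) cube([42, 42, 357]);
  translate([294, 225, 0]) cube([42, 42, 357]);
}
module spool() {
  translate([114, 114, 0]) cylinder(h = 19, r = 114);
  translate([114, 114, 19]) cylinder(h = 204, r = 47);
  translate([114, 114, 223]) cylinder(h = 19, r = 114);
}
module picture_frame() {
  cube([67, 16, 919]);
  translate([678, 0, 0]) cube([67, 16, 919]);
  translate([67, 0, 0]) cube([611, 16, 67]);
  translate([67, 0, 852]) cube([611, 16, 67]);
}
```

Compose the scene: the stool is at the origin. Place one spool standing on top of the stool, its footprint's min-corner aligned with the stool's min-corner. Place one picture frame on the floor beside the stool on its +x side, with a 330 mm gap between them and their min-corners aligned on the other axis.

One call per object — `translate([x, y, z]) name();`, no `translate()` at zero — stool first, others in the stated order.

stool();
translate([0, 0, 383]) spool();
translate([666, 0, 0]) picture_frame();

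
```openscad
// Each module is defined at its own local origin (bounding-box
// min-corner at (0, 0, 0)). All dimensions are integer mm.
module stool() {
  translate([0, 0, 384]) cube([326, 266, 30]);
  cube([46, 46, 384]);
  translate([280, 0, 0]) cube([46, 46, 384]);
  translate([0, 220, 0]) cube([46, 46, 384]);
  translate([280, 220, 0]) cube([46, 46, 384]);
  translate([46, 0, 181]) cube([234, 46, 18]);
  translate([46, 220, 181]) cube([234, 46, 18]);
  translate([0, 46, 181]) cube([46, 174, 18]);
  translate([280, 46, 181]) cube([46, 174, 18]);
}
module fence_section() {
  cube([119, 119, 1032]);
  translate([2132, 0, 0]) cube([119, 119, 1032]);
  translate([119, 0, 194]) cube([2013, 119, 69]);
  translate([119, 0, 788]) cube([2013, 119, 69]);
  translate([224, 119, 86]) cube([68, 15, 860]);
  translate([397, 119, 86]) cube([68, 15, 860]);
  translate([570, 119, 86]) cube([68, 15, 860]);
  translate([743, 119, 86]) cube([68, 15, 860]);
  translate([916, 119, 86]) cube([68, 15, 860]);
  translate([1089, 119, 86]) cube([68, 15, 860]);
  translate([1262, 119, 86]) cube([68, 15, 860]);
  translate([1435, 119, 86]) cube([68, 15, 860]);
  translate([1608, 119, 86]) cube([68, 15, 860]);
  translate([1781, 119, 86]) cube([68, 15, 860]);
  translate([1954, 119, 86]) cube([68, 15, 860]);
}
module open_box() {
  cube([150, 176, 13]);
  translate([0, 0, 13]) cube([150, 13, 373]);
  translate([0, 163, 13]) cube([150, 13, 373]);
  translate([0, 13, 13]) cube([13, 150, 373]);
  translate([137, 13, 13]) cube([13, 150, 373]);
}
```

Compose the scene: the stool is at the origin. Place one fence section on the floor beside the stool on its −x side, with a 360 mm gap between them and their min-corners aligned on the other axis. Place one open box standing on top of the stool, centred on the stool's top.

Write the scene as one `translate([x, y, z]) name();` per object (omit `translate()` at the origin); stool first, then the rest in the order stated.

stool();
translate([-2611, 0, 0]) fence_section();
translate([88, 45, 414]) open_box();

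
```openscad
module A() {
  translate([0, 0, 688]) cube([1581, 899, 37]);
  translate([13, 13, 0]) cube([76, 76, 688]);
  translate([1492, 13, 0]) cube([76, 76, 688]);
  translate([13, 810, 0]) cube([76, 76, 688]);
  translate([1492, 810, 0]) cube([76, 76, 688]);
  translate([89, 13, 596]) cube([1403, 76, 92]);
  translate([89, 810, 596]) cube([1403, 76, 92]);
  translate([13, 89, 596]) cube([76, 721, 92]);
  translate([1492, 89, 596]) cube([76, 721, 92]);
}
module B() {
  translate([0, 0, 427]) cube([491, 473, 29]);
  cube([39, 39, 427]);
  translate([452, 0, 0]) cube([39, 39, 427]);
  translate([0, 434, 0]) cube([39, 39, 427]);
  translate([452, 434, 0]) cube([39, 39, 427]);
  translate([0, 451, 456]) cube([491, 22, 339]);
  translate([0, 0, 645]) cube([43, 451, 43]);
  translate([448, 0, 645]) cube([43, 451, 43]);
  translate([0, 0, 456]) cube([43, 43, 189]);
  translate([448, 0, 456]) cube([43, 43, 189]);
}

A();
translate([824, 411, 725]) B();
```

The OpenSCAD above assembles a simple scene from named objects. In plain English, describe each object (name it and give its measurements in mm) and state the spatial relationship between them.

A is a table: top 1581 mm (x) × 899 mm (y), 37 mm thick, upper face at z = 725 mm, on four 76×76 mm square legs, each inset 13 mm from the nearest pair of top edges, running from z = 0 to the bottom of the top. Four apron rails, 76 mm thick and 92 mm tall, run between adjacent legs with their top edges flush with the underside of the top and their outer faces flush with the legs' outer faces.

B is a chair: 491×473 mm seat, 29 mm thick, top at z = 456 mm, on four 39 mm square corner legs flush with the seat edges. A 22 mm thick backrest slab spans the full seat width, extending 339 mm above the seat top, its back face flush with the seat's +y edge. Two armrests of 43×43 mm section run along each side from the seat's front edge to the front of the backrest, top faces 232 mm above the seat top and outer faces flush with the seat's x-edges; a 43×43 mm post under the front of each armrest stands on the seat at the front corner.

The chair is on top of the table.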